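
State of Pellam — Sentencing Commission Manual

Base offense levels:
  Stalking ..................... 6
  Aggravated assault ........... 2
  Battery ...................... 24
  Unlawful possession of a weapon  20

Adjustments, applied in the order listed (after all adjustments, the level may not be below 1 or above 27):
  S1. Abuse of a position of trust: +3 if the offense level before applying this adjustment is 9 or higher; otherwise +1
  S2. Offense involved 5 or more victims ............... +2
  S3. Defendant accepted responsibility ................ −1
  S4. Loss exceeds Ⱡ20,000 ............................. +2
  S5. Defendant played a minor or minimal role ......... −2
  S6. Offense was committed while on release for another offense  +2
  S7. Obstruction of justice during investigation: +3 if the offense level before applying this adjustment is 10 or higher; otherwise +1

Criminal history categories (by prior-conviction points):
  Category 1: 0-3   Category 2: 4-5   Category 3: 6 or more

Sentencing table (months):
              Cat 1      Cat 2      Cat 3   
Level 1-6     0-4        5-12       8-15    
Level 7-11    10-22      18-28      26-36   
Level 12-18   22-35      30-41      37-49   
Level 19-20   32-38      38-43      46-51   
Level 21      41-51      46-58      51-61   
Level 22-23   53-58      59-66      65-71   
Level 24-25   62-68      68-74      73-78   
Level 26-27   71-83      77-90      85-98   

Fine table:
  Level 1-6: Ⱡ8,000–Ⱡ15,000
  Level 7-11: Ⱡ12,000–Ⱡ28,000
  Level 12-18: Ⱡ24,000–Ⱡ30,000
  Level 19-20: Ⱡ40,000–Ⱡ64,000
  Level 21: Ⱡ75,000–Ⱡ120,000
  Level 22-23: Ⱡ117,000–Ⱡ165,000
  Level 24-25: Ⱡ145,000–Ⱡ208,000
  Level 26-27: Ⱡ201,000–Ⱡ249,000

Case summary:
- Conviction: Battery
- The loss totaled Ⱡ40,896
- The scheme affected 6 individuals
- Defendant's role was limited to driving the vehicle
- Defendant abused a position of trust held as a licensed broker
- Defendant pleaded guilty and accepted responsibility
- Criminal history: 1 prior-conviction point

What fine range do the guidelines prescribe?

Base offense level for battery: 24.
S1 applies (level before this adjustment is 24 ≥ 9, so +3): 24 + 3 = 27.
S2 applies: 27 + 2 = 29.
S3 applies: 29 − 1 = 28.
S4 applies: 28 + 2 = 30.
S5 applies: 30 − 2 = 28.
S6 does not apply.
S7 does not apply.
Level 28 exceeds the maximum of 27; capped at 27.
Final offense level: 27.
Level 27 falls in the 26-27 band.
Fine table: Level 26-27 → Ⱡ201,000–Ⱡ249,000.

Ⱡ201,000–Ⱡ249,000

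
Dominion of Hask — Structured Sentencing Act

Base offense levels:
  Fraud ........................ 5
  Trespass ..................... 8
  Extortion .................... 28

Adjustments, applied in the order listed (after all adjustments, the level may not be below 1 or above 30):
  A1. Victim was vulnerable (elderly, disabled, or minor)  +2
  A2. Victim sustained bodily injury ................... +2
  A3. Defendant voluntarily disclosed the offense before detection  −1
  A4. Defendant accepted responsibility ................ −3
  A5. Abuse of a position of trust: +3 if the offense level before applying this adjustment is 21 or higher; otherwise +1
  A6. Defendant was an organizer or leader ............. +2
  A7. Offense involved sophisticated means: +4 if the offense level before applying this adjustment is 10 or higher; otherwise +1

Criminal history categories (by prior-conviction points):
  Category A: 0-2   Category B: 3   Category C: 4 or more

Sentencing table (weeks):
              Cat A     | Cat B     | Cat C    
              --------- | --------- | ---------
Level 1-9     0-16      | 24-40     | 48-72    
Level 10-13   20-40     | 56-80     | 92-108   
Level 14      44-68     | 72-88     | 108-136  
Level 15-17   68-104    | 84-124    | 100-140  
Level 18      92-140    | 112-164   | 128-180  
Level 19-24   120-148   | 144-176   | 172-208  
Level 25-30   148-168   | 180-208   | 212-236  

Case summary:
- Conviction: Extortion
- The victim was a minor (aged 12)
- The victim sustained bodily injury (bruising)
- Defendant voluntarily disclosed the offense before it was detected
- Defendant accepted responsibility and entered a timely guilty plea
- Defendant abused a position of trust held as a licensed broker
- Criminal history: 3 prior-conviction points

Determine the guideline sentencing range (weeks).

180-208 weeks

Base offense level for extortion: 28.
A1 applies: 28 + 2 = 30.
A2 applies: 30 + 2 = 32.
A3 applies: 32 − 1 = 31.
A4 applies: 31 − 3 = 28.
A5 applies (level before this adjustment is 28 ≥ 21, so +3): 28 + 3 = 31.
A6 does not apply.
A7 does not apply.
Level 31 exceeds the maximum of 30; capped at 30.
Final offense level: 30.
Criminal history: 3 prior points → Category B (3).
Level 30 falls in the 25-30 band.
Grid: Level 25-30 × Category B = 180-208 weeks.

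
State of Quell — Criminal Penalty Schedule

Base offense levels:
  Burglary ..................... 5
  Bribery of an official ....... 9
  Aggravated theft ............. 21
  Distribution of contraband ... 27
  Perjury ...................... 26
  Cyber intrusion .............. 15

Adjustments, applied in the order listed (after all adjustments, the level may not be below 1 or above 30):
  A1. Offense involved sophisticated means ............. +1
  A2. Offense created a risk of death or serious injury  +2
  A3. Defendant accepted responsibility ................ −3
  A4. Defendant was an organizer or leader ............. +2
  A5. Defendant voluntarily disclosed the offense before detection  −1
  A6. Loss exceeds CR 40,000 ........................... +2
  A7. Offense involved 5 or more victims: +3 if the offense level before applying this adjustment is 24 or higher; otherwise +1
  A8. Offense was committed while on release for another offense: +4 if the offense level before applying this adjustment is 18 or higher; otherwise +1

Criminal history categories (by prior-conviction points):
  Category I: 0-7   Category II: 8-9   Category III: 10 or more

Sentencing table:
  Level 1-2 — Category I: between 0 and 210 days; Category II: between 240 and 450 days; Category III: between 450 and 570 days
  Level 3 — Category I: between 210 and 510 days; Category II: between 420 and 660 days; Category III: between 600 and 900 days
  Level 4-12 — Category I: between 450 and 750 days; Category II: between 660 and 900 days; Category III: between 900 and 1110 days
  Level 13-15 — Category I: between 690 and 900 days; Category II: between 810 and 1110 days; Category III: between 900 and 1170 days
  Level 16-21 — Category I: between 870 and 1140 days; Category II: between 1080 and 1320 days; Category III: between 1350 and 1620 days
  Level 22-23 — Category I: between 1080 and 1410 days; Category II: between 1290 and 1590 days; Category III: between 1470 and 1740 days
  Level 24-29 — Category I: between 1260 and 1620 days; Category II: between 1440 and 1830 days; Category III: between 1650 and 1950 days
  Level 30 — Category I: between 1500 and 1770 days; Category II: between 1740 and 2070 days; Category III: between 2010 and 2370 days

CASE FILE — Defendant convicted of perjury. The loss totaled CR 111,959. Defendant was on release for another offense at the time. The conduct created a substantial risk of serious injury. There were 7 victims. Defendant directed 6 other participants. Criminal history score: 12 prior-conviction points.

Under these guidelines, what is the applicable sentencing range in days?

Base offense level for perjury: 26.
A2 applies: 26 + 2 = 28.
A3 does not apply.
A4 applies: 28 + 2 = 30.
A5 does not apply.
A6 applies: 30 + 2 = 32.
A7 applies (level before this adjustment is 32 ≥ 24, so +3): 32 + 3 = 35.
A8 applies (level before this adjustment is 35 ≥ 18, so +4): 35 + 4 = 39.
Level 39 exceeds the maximum of 30; capped at 30.
Final offense level: 30.
Criminal history: 12 prior points → Category III (10+).
Level 30 falls in the 30 band.
Grid: Level 30 × Category III = 2010-2370 days.

2010-2370 days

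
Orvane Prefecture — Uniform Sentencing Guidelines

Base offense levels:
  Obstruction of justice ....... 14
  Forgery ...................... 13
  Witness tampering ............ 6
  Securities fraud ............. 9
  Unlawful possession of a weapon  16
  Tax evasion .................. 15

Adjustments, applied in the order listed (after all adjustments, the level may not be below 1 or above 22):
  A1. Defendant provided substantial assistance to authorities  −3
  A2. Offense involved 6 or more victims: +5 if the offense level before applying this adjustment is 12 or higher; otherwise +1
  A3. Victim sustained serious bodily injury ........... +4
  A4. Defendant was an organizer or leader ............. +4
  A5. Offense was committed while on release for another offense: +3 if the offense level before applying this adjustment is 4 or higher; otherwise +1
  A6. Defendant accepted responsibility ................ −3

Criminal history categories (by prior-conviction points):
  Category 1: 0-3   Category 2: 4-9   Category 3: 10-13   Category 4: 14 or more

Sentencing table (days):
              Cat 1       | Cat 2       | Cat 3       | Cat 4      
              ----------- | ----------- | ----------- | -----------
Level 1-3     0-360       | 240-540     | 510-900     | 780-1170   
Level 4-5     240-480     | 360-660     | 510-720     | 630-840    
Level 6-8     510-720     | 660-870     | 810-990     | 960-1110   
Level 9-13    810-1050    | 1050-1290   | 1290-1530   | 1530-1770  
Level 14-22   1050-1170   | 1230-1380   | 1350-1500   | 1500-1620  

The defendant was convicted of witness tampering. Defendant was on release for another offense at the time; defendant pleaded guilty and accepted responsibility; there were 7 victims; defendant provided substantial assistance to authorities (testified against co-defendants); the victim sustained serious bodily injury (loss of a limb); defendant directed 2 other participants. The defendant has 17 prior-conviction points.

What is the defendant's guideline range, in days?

Base offense level for witness tampering: 6.
A1 applies: 6 − 3 = 3.
A2 applies (level before this adjustment is 3 < 12, so +1): 3 + 1 = 4.
A3 applies: 4 + 4 = 8.
A4 applies: 8 + 4 = 12.
A5 applies (level before this adjustment is 12 ≥ 4, so +3): 12 + 3 = 15.
A6 applies: 15 − 3 = 12.
Final offense level: 12.
Criminal history: 17 prior points → Category 4 (14+).
Level 12 falls in the 9-13 band.
Grid: Level 9-13 × Category 4 = 1530-1770 days.

1530-1770 days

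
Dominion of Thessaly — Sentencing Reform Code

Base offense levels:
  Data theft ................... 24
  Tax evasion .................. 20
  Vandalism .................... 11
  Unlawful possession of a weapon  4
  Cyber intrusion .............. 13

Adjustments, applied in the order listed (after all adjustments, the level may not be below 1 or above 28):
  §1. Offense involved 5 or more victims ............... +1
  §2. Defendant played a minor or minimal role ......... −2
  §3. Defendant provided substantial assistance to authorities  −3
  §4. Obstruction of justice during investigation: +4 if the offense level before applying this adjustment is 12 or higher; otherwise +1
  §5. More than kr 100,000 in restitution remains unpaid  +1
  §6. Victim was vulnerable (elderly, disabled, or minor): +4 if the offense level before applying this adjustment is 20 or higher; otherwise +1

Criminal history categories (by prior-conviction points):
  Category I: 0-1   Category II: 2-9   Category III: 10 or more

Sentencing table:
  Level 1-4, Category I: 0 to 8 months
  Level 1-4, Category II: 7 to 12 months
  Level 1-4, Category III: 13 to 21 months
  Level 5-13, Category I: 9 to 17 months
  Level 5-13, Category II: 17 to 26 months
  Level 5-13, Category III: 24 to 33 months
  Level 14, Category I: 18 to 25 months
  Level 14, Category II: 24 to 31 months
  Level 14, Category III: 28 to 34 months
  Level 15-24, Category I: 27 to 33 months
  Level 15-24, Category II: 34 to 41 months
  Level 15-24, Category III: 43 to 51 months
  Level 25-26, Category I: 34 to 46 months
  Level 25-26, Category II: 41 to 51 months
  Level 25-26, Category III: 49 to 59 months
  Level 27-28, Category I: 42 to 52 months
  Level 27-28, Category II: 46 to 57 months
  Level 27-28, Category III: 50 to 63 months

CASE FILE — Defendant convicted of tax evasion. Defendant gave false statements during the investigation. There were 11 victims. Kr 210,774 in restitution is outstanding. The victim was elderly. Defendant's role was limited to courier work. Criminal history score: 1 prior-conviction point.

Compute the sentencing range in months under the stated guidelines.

Base offense level for tax evasion: 20.
§1 applies: 20 + 1 = 21.
§2 applies: 21 − 2 = 19.
§4 applies (level before this adjustment is 19 ≥ 12, so +4): 19 + 4 = 23.
§5 applies: 23 + 1 = 24.
§6 applies (level before this adjustment is 24 ≥ 20, so +4): 24 + 4 = 28.
Final offense level: 28.
Criminal history: 1 prior point → Category I (0-1).
Level 28 falls in the 27-28 band.
Grid: Level 27-28 × Category I = 42-52 months.

42-52 months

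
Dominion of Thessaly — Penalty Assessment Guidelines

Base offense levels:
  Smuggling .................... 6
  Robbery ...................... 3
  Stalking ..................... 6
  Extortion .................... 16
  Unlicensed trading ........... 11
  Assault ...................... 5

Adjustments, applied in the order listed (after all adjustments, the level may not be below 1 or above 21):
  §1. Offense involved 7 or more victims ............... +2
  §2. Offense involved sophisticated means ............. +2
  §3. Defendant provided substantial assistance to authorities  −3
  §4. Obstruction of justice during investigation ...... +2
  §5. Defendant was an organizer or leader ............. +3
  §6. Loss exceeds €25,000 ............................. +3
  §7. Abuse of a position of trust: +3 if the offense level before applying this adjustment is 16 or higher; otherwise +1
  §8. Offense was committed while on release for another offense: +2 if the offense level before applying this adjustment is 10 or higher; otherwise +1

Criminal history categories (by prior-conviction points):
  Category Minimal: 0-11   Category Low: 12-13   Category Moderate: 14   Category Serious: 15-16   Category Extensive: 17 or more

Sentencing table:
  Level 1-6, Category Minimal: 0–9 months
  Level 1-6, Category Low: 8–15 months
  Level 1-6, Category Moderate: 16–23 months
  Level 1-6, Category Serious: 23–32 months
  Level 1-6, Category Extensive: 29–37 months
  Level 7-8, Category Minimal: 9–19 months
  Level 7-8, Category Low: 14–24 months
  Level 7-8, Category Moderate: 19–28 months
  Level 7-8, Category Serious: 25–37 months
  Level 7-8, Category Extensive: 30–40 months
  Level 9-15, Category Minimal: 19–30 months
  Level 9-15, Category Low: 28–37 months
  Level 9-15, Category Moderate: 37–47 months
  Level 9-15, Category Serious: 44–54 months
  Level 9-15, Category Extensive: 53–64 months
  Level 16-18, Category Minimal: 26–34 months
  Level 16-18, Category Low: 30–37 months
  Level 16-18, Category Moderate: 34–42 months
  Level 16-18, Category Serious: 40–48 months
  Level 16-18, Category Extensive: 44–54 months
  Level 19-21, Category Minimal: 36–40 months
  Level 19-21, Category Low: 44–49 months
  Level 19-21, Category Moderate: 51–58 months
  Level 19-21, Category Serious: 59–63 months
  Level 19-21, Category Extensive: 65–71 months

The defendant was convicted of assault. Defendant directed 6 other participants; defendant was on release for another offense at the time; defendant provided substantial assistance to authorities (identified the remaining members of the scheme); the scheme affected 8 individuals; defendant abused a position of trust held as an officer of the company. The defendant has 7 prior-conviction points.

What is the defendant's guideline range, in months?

19-30 months

Base offense level for assault: 5.
§1 applies: 5 + 2 = 7.
§2 does not apply.
§3 applies: 7 − 3 = 4.
§4 does not apply.
§5 applies: 4 + 3 = 7.
§7 applies (level before this adjustment is 7 < 16, so +1): 7 + 1 = 8.
§8 applies (level before this adjustment is 8 < 10, so +1): 8 + 1 = 9.
Final offense level: 9.
Criminal history: 7 prior points → Category Minimal (0-11).
Level 9 falls in the 9-15 band.
Grid: Level 9-15 × Category Minimal = 19-30 months.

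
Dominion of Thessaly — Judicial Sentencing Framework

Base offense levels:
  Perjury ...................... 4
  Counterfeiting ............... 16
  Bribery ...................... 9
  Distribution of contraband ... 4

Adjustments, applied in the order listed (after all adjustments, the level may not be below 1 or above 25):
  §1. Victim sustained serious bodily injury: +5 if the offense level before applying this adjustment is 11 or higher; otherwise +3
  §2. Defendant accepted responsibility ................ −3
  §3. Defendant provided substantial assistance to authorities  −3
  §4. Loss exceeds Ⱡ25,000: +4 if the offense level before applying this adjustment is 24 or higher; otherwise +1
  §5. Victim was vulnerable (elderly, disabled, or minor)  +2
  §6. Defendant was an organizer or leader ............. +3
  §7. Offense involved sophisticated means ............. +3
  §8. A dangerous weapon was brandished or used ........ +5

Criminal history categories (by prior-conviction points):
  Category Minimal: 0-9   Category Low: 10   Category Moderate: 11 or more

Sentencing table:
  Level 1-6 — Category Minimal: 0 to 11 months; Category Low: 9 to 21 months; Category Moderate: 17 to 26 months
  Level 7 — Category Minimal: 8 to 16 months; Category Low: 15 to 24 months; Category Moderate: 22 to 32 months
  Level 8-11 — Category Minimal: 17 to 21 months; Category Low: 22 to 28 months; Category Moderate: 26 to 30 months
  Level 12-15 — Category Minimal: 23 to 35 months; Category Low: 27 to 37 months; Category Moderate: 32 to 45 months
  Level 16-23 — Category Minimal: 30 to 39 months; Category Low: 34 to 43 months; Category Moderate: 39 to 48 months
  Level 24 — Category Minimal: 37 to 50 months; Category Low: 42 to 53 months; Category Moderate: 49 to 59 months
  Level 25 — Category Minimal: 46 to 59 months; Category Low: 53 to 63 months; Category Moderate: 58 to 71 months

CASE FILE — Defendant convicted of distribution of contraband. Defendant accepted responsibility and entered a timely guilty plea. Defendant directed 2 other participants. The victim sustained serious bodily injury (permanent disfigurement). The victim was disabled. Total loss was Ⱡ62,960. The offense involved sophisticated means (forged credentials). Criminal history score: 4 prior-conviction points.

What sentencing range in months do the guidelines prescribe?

23-35 months

Base offense level for distribution of contraband: 4.
§1 applies (level before this adjustment is 4 < 11, so +3): 4 + 3 = 7.
§2 applies: 7 − 3 = 4.
§4 applies (level before this adjustment is 4 < 24, so +1): 4 + 1 = 5.
§5 applies: 5 + 2 = 7.
§6 applies: 7 + 3 = 10.
§7 applies: 10 + 3 = 13.
§8 does not apply.
Final offense level: 13.
Criminal history: 4 prior points → Category Minimal (0-9).
Level 13 falls in the 12-15 band.
Grid: Level 12-15 × Category Minimal = 23-35 months.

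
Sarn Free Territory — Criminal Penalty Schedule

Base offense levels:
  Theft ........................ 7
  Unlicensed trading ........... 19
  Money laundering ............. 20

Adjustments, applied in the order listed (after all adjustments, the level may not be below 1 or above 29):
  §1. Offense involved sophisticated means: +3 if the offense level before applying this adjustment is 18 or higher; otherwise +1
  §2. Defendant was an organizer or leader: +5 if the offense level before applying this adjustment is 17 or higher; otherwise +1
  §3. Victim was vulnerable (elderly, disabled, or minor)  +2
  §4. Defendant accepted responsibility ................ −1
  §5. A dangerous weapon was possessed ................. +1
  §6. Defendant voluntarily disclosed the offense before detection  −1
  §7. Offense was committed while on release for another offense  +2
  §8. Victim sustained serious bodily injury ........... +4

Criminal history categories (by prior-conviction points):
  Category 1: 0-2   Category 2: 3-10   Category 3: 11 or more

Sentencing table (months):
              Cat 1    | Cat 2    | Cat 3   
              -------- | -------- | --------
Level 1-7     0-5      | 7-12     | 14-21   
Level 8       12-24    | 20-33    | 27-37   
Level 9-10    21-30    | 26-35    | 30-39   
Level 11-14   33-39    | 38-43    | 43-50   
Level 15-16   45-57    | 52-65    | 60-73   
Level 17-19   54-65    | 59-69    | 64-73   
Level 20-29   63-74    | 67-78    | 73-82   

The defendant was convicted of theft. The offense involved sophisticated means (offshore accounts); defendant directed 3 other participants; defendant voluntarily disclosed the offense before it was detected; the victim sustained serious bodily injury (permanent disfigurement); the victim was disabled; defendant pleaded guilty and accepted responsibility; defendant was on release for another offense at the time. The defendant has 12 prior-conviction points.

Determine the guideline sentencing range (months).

Base offense level for theft: 7.
§1 applies (level before this adjustment is 7 < 18, so +1): 7 + 1 = 8.
§2 applies (level before this adjustment is 8 < 17, so +1): 8 + 1 = 9.
§3 applies: 9 + 2 = 11.
§4 applies: 11 − 1 = 10.
§5 does not apply.
§6 applies: 10 − 1 = 9.
§7 applies: 9 + 2 = 11.
§8 applies: 11 + 4 = 15.
Final offense level: 15.
Criminal history: 12 prior points → Category 3 (11+).
Level 15 falls in the 15-16 band.
Grid: Level 15-16 × Category 3 = 60-73 months.

60-73 months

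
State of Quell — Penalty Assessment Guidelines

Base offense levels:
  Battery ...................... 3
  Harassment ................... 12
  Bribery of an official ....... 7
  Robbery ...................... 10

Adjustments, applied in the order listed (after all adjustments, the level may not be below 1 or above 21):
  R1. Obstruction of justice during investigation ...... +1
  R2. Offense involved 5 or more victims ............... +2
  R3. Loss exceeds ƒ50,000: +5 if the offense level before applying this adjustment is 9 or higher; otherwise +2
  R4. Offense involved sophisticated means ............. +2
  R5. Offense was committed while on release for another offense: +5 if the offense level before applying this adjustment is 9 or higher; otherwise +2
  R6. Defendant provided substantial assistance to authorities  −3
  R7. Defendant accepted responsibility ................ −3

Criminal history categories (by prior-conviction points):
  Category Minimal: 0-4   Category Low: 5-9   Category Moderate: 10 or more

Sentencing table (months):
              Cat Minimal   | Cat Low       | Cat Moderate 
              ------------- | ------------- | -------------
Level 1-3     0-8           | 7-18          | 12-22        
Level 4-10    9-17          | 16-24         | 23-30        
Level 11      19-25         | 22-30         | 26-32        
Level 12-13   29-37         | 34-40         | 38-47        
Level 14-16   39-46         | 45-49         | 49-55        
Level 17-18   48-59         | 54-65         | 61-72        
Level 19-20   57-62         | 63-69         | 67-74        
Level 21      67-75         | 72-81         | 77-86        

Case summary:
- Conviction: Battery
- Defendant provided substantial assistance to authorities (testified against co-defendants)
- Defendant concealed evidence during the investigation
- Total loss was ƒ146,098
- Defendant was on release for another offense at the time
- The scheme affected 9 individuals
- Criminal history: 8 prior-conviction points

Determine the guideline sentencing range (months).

16-24 months

Base offense level for battery: 3.
R1 applies: 3 + 1 = 4.
R2 applies: 4 + 2 = 6.
R3 applies (level before this adjustment is 6 < 9, so +2): 6 + 2 = 8.
R5 applies (level before this adjustment is 8 < 9, so +2): 8 + 2 = 10.
R6 applies: 10 − 3 = 7.
R7 does not apply.
Final offense level: 7.
Criminal history: 8 prior points → Category Low (5-9).
Level 7 falls in the 4-10 band.
Grid: Level 4-10 × Category Low = 16-24 months.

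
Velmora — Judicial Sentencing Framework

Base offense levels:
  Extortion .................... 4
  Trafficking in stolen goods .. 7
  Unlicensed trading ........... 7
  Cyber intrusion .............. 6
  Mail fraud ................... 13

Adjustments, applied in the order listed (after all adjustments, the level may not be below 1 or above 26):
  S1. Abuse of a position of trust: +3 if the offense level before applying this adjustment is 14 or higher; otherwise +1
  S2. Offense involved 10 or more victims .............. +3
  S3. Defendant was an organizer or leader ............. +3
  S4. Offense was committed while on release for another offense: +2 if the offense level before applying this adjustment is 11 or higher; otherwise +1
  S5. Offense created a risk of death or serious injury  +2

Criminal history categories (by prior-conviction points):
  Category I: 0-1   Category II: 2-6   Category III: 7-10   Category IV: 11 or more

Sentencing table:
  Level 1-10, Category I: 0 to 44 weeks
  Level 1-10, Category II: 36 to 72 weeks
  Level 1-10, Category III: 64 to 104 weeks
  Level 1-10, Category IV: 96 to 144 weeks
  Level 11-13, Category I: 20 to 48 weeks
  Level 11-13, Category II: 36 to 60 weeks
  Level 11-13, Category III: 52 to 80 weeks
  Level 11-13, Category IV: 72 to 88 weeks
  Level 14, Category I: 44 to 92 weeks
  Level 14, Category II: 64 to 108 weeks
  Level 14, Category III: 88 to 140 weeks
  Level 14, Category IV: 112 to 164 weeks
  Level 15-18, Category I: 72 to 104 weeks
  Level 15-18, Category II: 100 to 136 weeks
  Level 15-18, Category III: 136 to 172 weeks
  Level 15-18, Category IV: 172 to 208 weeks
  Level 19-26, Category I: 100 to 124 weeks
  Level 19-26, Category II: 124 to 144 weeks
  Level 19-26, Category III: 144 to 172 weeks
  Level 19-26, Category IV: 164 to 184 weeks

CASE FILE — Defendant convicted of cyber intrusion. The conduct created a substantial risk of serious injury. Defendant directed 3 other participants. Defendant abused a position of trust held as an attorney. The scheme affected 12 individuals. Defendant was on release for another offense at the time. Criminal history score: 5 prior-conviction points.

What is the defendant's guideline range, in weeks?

100-136 weeks

Base offense level for cyber intrusion: 6.
S1 applies (level before this adjustment is 6 < 14, so +1): 6 + 1 = 7.
S2 applies: 7 + 3 = 10.
S3 applies: 10 + 3 = 13.
S4 applies (level before this adjustment is 13 ≥ 11, so +2): 13 + 2 = 15.
S5 applies: 15 + 2 = 17.
Final offense level: 17.
Criminal history: 5 prior points → Category II (2-6).
Level 17 falls in the 15-18 band.
Grid: Level 15-18 × Category II = 100-136 weeks.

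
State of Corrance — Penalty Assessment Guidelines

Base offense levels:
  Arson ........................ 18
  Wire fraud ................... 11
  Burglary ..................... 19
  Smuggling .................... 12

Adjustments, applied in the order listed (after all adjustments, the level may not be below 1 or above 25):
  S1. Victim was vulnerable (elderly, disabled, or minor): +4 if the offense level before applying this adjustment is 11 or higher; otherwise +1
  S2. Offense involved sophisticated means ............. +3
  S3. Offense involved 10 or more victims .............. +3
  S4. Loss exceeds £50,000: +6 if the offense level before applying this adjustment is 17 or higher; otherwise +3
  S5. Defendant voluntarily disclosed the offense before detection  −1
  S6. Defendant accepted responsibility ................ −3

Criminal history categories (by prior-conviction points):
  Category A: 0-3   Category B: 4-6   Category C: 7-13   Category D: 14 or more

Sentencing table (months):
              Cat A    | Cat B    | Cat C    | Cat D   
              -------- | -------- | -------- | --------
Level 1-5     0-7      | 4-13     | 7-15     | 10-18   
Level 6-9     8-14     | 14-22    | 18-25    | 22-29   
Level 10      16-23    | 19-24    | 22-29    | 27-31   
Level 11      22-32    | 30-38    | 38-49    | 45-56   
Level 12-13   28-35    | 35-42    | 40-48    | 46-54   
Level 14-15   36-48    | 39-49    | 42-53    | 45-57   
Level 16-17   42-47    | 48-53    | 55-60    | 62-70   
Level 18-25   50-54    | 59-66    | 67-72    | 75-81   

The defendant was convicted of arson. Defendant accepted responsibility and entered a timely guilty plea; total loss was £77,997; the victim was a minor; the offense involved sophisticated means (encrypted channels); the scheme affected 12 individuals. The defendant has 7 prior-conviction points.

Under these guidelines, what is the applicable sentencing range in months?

67-72 months

Base offense level for arson: 18.
S1 applies (level before this adjustment is 18 ≥ 11, so +4): 18 + 4 = 22.
S2 applies: 22 + 3 = 25.
S3 applies: 25 + 3 = 28.
S4 applies (level before this adjustment is 28 ≥ 17, so +6): 28 + 6 = 34.
S5 does not apply.
S6 applies: 34 − 3 = 31.
Level 31 exceeds the maximum of 25; capped at 25.
Final offense level: 25.
Criminal history: 7 prior points → Category C (7-13).
Level 25 falls in the 18-25 band.
Grid: Level 18-25 × Category C = 67-72 months.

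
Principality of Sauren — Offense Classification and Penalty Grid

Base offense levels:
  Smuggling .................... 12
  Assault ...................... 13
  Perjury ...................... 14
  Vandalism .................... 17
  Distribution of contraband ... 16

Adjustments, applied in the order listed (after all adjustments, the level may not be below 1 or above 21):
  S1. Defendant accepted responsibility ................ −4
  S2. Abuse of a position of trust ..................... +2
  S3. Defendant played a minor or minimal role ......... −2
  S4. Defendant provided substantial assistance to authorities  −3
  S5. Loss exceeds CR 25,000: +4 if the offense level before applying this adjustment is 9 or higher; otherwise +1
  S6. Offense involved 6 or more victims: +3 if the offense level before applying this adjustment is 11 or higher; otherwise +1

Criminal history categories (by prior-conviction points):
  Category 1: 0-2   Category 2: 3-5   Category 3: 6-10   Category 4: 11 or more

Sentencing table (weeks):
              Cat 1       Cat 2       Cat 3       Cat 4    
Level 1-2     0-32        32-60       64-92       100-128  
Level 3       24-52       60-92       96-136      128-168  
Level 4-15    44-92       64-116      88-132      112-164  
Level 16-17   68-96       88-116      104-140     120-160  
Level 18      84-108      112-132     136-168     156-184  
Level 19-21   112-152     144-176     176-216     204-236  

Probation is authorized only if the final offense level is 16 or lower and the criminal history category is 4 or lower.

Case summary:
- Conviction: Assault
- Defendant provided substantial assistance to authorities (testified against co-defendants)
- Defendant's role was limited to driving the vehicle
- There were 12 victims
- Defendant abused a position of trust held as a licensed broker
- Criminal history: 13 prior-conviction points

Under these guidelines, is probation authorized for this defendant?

Base offense level for assault: 13.
S2 applies: 13 + 2 = 15.
S3 applies: 15 − 2 = 13.
S4 applies: 13 − 3 = 10.
S6 applies (level before this adjustment is 10 < 11, so +1): 10 + 1 = 11.
Final offense level: 11.
Criminal history: 13 prior points → Category 4 (11+).
Level 11 falls in the 4-15 band.
Grid: Level 4-15 × Category 4 = 112-164 weeks.
Probation check: level 11 ≤ 16 and category 4 ≤ 4 → eligible.

Yes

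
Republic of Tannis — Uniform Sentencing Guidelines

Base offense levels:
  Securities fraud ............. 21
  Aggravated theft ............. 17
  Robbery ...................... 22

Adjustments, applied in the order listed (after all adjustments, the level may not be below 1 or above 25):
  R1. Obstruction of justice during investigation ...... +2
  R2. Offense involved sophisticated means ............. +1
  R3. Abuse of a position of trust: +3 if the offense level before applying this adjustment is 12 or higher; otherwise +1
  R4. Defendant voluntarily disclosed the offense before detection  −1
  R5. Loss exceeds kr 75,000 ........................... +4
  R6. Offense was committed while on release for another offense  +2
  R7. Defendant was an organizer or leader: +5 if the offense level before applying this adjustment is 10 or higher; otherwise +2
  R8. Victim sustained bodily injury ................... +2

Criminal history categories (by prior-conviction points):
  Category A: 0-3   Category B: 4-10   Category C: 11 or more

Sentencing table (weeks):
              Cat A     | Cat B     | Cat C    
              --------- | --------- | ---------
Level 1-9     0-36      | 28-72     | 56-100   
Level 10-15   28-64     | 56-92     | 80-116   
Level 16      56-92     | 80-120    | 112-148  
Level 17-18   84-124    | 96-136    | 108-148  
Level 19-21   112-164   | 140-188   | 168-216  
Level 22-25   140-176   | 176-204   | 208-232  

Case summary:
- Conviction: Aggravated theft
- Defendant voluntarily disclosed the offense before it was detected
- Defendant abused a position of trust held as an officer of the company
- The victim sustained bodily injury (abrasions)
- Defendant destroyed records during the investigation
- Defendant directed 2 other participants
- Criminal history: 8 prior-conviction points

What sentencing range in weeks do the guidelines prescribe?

176-204 weeks

Base offense level for aggravated theft: 17.
R1 applies: 17 + 2 = 19.
R2 does not apply.
R3 applies (level before this adjustment is 19 ≥ 12, so +3): 19 + 3 = 22.
R4 applies: 22 − 1 = 21.
R5 does not apply.
R6 does not apply.
R7 applies (level before this adjustment is 21 ≥ 10, so +5): 21 + 5 = 26.
R8 applies: 26 + 2 = 28.
Level 28 exceeds the maximum of 25; capped at 25.
Final offense level: 25.
Criminal history: 8 prior points → Category B (4-10).
Level 25 falls in the 22-25 band.
Grid: Level 22-25 × Category B = 176-204 weeks.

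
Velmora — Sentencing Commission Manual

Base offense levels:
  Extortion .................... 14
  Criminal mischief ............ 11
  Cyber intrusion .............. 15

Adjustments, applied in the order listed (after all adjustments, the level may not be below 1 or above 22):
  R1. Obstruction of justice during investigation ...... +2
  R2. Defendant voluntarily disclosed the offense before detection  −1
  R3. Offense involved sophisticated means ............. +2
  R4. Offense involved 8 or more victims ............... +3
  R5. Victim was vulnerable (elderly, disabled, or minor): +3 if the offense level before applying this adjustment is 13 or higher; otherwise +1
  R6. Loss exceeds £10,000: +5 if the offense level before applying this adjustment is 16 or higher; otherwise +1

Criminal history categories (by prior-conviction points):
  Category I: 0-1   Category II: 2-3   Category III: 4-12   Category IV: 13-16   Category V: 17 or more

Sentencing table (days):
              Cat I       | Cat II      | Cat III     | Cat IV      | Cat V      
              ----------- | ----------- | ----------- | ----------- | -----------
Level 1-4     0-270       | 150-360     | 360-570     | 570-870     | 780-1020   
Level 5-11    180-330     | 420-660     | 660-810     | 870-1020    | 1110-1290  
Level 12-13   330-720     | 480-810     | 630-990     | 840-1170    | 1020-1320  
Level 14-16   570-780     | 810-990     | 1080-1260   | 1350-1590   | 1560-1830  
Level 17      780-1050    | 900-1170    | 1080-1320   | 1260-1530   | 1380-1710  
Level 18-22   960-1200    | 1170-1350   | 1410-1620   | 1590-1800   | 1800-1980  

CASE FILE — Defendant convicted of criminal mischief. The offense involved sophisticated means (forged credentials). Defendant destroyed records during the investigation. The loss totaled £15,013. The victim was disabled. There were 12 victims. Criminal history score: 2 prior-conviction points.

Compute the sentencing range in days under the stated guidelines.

Base offense level for criminal mischief: 11.
R1 applies: 11 + 2 = 13.
R2 does not apply.
R3 applies: 13 + 2 = 15.
R4 applies: 15 + 3 = 18.
R5 applies (level before this adjustment is 18 ≥ 13, so +3): 18 + 3 = 21.
R6 applies (level before this adjustment is 21 ≥ 16, so +5): 21 + 5 = 26.
Level 26 exceeds the maximum of 22; capped at 22.
Final offense level: 22.
Criminal history: 2 prior points → Category II (2-3).
Level 22 falls in the 18-22 band.
Grid: Level 18-22 × Category II = 1170-1350 days.

1170-1350 days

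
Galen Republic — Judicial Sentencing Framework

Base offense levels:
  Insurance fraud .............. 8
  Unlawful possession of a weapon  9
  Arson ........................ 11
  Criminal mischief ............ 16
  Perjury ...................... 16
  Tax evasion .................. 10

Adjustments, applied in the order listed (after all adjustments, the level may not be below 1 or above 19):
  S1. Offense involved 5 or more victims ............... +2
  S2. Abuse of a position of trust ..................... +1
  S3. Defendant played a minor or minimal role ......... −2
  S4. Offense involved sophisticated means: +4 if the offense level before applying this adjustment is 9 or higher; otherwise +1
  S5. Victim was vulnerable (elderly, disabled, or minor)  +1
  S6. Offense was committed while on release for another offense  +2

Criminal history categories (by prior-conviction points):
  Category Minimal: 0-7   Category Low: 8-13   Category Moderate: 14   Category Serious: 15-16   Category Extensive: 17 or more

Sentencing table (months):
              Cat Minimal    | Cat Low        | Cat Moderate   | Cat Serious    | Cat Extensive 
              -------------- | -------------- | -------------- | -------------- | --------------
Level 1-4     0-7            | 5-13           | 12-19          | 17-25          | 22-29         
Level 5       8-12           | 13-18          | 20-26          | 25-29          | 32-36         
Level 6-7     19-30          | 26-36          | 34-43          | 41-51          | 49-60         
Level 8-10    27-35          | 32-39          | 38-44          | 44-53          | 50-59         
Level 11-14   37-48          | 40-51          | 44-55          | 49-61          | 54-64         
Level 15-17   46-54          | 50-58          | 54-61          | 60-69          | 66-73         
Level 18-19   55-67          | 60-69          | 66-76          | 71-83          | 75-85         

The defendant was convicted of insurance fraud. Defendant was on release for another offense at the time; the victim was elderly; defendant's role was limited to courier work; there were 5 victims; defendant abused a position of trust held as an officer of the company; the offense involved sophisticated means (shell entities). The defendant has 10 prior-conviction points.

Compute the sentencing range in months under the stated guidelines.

Base offense level for insurance fraud: 8.
S1 applies: 8 + 2 = 10.
S2 applies: 10 + 1 = 11.
S3 applies: 11 − 2 = 9.
S4 applies (level before this adjustment is 9 ≥ 9, so +4): 9 + 4 = 13.
S5 applies: 13 + 1 = 14.
S6 applies: 14 + 2 = 16.
Final offense level: 16.
Criminal history: 10 prior points → Category Low (8-13).
Level 16 falls in the 15-17 band.
Grid: Level 15-17 × Category Low = 50-58 months.

50-58 months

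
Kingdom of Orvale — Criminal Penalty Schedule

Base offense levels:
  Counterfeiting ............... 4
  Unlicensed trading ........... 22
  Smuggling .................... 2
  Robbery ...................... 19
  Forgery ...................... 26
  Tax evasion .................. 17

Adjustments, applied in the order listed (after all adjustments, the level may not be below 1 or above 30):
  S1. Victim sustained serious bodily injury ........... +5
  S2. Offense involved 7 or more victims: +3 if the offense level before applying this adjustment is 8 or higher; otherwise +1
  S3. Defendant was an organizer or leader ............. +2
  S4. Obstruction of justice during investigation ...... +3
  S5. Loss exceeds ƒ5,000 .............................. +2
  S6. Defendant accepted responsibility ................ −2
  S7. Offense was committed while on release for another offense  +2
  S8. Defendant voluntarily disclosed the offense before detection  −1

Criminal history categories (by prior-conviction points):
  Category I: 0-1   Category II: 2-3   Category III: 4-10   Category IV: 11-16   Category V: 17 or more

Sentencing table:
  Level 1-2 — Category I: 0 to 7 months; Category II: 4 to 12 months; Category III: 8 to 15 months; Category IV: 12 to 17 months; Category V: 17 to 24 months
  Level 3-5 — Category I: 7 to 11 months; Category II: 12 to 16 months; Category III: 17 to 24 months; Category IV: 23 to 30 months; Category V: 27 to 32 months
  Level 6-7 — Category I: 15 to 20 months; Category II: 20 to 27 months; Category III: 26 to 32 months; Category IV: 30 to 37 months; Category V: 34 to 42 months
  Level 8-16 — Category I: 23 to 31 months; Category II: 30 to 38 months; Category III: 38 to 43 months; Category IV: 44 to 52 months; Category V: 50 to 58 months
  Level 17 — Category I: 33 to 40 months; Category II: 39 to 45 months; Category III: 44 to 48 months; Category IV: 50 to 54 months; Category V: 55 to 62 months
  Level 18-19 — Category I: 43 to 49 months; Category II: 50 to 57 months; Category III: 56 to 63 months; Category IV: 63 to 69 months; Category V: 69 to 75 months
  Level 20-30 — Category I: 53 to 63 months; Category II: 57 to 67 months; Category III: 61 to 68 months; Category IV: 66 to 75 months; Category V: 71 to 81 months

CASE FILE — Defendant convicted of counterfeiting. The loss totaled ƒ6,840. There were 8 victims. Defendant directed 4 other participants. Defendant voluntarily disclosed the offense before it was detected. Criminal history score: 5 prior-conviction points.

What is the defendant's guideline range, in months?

38-43 months

Base offense level for counterfeiting: 4.
S2 applies (level before this adjustment is 4 < 8, so +1): 4 + 1 = 5.
S3 applies: 5 + 2 = 7.
S5 applies: 7 + 2 = 9.
S6 does not apply.
S8 applies: 9 − 1 = 8.
Final offense level: 8.
Criminal history: 5 prior points → Category III (4-10).
Level 8 falls in the 8-16 band.
Grid: Level 8-16 × Category III = 38-43 months.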